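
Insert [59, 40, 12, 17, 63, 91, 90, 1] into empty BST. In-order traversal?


Insert 59: root
Insert 40: L from 59
Insert 12: L from 59 -> L from 40
Insert 17: L from 59 -> L from 40 -> R from 12
Insert 63: R from 59
Insert 91: R from 59 -> R from 63
Insert 90: R from 59 -> R from 63 -> L from 91
Insert 1: L from 59 -> L from 40 -> L from 12

In-order: [1, 12, 17, 40, 59, 63, 90, 91]


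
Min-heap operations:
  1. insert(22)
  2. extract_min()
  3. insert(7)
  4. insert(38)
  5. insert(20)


insert(22) -> [22]
extract_min()->22, []
insert(7) -> [7]
insert(38) -> [7, 38]
insert(20) -> [7, 38, 20]

Final heap: [7, 38, 20]


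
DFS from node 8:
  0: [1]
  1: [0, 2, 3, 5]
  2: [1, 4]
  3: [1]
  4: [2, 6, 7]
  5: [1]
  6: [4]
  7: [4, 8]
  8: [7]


Visit 8, push [7]
Visit 7, push [4]
Visit 4, push [6, 2]
Visit 2, push [1]
Visit 1, push [5, 3, 0]
Visit 0, push []
Visit 3, push []
Visit 5, push []
Visit 6, push []

DFS order: [8, 7, 4, 2, 1, 0, 3, 5, 6]


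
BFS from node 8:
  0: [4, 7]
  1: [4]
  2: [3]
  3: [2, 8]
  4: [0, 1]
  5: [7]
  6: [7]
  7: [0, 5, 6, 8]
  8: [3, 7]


Visit 8, enqueue [3, 7]
Visit 3, enqueue [2]
Visit 7, enqueue [0, 5, 6]
Visit 2, enqueue []
Visit 0, enqueue [4]
Visit 5, enqueue []
Visit 6, enqueue []
Visit 4, enqueue [1]
Visit 1, enqueue []

BFS order: [8, 3, 7, 2, 0, 5, 6, 4, 1]


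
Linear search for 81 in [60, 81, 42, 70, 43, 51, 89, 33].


i=0: 60!=81
i=1: 81==81 found!

Found at 1, 2 comps


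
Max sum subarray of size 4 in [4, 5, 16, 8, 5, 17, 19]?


[0:4]: 33
[1:5]: 34
[2:6]: 46
[3:7]: 49

Max: 49 at [3:7]


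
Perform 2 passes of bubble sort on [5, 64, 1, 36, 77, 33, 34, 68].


Initial: [5, 64, 1, 36, 77, 33, 34, 68]
Pass 1: [5, 1, 36, 64, 33, 34, 68, 77] (5 swaps)
Pass 2: [1, 5, 36, 33, 34, 64, 68, 77] (3 swaps)

After 2 passes: [1, 5, 36, 33, 34, 64, 68, 77]


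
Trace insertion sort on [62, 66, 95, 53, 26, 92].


Initial: [62, 66, 95, 53, 26, 92]
Insert 66: [62, 66, 95, 53, 26, 92]
Insert 95: [62, 66, 95, 53, 26, 92]
Insert 53: [53, 62, 66, 95, 26, 92]
Insert 26: [26, 53, 62, 66, 95, 92]
Insert 92: [26, 53, 62, 66, 92, 95]

Sorted: [26, 53, 62, 66, 92, 95]


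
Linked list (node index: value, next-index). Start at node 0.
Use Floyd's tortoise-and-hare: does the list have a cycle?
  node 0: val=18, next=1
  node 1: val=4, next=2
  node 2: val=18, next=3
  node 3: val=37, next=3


Floyd's tortoise (slow, +1) and hare (fast, +2):
  init: slow=0, fast=0
  step 1: slow=1, fast=2
  step 2: slow=2, fast=3
  step 3: slow=3, fast=3
  slow == fast at node 3: cycle detected

Cycle: yes


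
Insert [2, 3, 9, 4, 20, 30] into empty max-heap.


Insert 2: [2]
Insert 3: [3, 2]
Insert 9: [9, 2, 3]
Insert 4: [9, 4, 3, 2]
Insert 20: [20, 9, 3, 2, 4]
Insert 30: [30, 9, 20, 2, 4, 3]

Final heap: [30, 9, 20, 2, 4, 3]


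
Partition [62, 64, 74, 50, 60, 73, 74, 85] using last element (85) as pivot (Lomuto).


Pivot: 85
  62 <= 85: advance i (no swap)
  64 <= 85: advance i (no swap)
  74 <= 85: advance i (no swap)
  50 <= 85: advance i (no swap)
  60 <= 85: advance i (no swap)
  73 <= 85: advance i (no swap)
  74 <= 85: advance i (no swap)
Place pivot at 7: [62, 64, 74, 50, 60, 73, 74, 85]

Partitioned: [62, 64, 74, 50, 60, 73, 74, 85]


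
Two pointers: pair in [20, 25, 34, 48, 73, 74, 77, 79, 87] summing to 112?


lo=0(20)+hi=8(87)=107
lo=1(25)+hi=8(87)=112

Yes: 25+87=112


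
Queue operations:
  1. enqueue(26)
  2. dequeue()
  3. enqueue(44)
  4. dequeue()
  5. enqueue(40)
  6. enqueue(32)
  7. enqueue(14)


enqueue(26) -> [26]
dequeue()->26, []
enqueue(44) -> [44]
dequeue()->44, []
enqueue(40) -> [40]
enqueue(32) -> [40, 32]
enqueue(14) -> [40, 32, 14]

Final queue: [40, 32, 14]


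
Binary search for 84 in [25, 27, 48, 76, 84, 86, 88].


Step 1: lo=0, hi=6, mid=3, val=76
Step 2: lo=4, hi=6, mid=5, val=86
Step 3: lo=4, hi=4, mid=4, val=84

Found at index 4


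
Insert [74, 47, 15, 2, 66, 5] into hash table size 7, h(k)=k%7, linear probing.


Insert 74: h=4 -> slot 4
Insert 47: h=5 -> slot 5
Insert 15: h=1 -> slot 1
Insert 2: h=2 -> slot 2
Insert 66: h=3 -> slot 3
Insert 5: h=5, 1 probes -> slot 6

Table: [None, 15, 2, 66, 74, 47, 5]


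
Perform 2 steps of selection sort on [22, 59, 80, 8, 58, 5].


Initial: [22, 59, 80, 8, 58, 5]
Step 1: min=5 at 5
  Swap: [5, 59, 80, 8, 58, 22]
Step 2: min=8 at 3
  Swap: [5, 8, 80, 59, 58, 22]

After 2 steps: [5, 8, 80, 59, 58, 22]


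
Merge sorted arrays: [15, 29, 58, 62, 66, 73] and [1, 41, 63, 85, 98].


Take 1 from B
Take 15 from A
Take 29 from A
Take 41 from B
Take 58 from A
Take 62 from A
Take 63 from B
Take 66 from A
Take 73 from A

Merged: [1, 15, 29, 41, 58, 62, 63, 66, 73, 85, 98]


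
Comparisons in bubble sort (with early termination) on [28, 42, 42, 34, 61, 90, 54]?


Algorithm: bubble sort (with early termination)
Input: [28, 42, 42, 34, 61, 90, 54]
Sorted: [28, 34, 42, 42, 54, 61, 90]

15


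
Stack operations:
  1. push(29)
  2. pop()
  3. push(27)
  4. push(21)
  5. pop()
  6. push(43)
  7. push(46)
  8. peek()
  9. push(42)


push(29) -> [29]
pop()->29, []
push(27) -> [27]
push(21) -> [27, 21]
pop()->21, [27]
push(43) -> [27, 43]
push(46) -> [27, 43, 46]
peek()->46
push(42) -> [27, 43, 46, 42]

Final stack: [27, 43, 46, 42]


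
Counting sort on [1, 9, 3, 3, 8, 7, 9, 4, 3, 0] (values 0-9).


Input: [1, 9, 3, 3, 8, 7, 9, 4, 3, 0]
Counts: [1, 1, 0, 3, 1, 0, 0, 1, 1, 2]

Sorted: [0, 1, 3, 3, 3, 4, 7, 8, 9, 9]


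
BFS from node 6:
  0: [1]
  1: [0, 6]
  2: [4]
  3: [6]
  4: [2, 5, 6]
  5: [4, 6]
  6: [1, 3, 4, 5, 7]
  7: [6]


Visit 6, enqueue [1, 3, 4, 5, 7]
Visit 1, enqueue [0]
Visit 3, enqueue []
Visit 4, enqueue [2]
Visit 5, enqueue []
Visit 7, enqueue []
Visit 0, enqueue []
Visit 2, enqueue []

BFS order: [6, 1, 3, 4, 5, 7, 0, 2]


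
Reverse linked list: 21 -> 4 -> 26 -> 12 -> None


Step 1: curr=21, set curr.next=prev(None) | reversed so far: 21
Step 2: curr=4, set curr.next=prev(21) | reversed so far: 4 -> 21
Step 3: curr=26, set curr.next=prev(4) | reversed so far: 26 -> 4 -> 21
Step 4: curr=12, set curr.next=prev(26) | reversed so far: 12 -> 26 -> 4 -> 21

12 -> 26 -> 4 -> 21 -> None


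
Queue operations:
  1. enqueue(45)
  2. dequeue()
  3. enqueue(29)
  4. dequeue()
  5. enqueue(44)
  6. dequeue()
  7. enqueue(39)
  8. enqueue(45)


enqueue(45) -> [45]
dequeue()->45, []
enqueue(29) -> [29]
dequeue()->29, []
enqueue(44) -> [44]
dequeue()->44, []
enqueue(39) -> [39]
enqueue(45) -> [39, 45]

Final queue: [39, 45]


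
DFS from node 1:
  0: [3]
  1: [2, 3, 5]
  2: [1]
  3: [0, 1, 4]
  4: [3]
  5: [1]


Visit 1, push [5, 3, 2]
Visit 2, push []
Visit 3, push [4, 0]
Visit 0, push []
Visit 4, push []
Visit 5, push []

DFS order: [1, 2, 3, 0, 4, 5]


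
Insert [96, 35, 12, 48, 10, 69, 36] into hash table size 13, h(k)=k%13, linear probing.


Insert 96: h=5 -> slot 5
Insert 35: h=9 -> slot 9
Insert 12: h=12 -> slot 12
Insert 48: h=9, 1 probes -> slot 10
Insert 10: h=10, 1 probes -> slot 11
Insert 69: h=4 -> slot 4
Insert 36: h=10, 3 probes -> slot 0

Table: [36, None, None, None, 69, 96, None, None, None, 35, 48, 10, 12]


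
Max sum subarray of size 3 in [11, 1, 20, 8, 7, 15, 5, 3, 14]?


[0:3]: 32
[1:4]: 29
[2:5]: 35
[3:6]: 30
[4:7]: 27
[5:8]: 23
[6:9]: 22

Max: 35 at [2:5]


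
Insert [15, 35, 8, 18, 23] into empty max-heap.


Insert 15: [15]
Insert 35: [35, 15]
Insert 8: [35, 15, 8]
Insert 18: [35, 18, 8, 15]
Insert 23: [35, 23, 8, 15, 18]

Final heap: [35, 23, 8, 15, 18]


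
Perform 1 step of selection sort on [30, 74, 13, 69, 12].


Initial: [30, 74, 13, 69, 12]
Step 1: min=12 at 4
  Swap: [12, 74, 13, 69, 30]

After 1 step: [12, 74, 13, 69, 30]


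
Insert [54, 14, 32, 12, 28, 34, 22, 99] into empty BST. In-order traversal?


Insert 54: root
Insert 14: L from 54
Insert 32: L from 54 -> R from 14
Insert 12: L from 54 -> L from 14
Insert 28: L from 54 -> R from 14 -> L from 32
Insert 34: L from 54 -> R from 14 -> R from 32
Insert 22: L from 54 -> R from 14 -> L from 32 -> L from 28
Insert 99: R from 54

In-order: [12, 14, 22, 28, 32, 34, 54, 99]


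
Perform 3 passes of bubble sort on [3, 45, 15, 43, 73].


Initial: [3, 45, 15, 43, 73]
Pass 1: [3, 15, 43, 45, 73] (2 swaps)
Pass 2: [3, 15, 43, 45, 73] (0 swaps)
Pass 3: [3, 15, 43, 45, 73] (0 swaps)

After 3 passes: [3, 15, 43, 45, 73]


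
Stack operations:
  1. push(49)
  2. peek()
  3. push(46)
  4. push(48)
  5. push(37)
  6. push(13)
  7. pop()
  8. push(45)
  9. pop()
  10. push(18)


push(49) -> [49]
peek()->49
push(46) -> [49, 46]
push(48) -> [49, 46, 48]
push(37) -> [49, 46, 48, 37]
push(13) -> [49, 46, 48, 37, 13]
pop()->13, [49, 46, 48, 37]
push(45) -> [49, 46, 48, 37, 45]
pop()->45, [49, 46, 48, 37]
push(18) -> [49, 46, 48, 37, 18]

Final stack: [49, 46, 48, 37, 18]


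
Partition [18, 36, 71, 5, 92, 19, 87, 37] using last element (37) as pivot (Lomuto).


Pivot: 37
  18 <= 37: advance i (no swap)
  36 <= 37: advance i (no swap)
  5 <= 37: swap -> [18, 36, 5, 71, 92, 19, 87, 37]
  19 <= 37: swap -> [18, 36, 5, 19, 92, 71, 87, 37]
Place pivot at 4: [18, 36, 5, 19, 37, 71, 87, 92]

Partitioned: [18, 36, 5, 19, 37, 71, 87, 92]


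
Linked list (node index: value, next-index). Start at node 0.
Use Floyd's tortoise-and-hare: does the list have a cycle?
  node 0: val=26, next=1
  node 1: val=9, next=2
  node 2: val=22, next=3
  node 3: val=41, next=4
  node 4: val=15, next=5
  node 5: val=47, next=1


Floyd's tortoise (slow, +1) and hare (fast, +2):
  init: slow=0, fast=0
  step 1: slow=1, fast=2
  step 2: slow=2, fast=4
  step 3: slow=3, fast=1
  step 4: slow=4, fast=3
  step 5: slow=5, fast=5
  slow == fast at node 5: cycle detected

Cycle: yes


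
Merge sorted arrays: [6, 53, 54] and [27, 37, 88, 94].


Take 6 from A
Take 27 from B
Take 37 from B
Take 53 from A
Take 54 from A

Merged: [6, 27, 37, 53, 54, 88, 94]


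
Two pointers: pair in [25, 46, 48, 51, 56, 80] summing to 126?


lo=0(25)+hi=5(80)=105
lo=1(46)+hi=5(80)=126

Yes: 46+80=126


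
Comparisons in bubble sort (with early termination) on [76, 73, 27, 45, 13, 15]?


Algorithm: bubble sort (with early termination)
Input: [76, 73, 27, 45, 13, 15]
Sorted: [13, 15, 27, 45, 73, 76]

15


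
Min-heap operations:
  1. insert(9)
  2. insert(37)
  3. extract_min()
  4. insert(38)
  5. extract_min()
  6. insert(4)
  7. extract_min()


insert(9) -> [9]
insert(37) -> [9, 37]
extract_min()->9, [37]
insert(38) -> [37, 38]
extract_min()->37, [38]
insert(4) -> [4, 38]
extract_min()->4, [38]

Final heap: [38]


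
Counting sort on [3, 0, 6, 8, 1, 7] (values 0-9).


Input: [3, 0, 6, 8, 1, 7]
Counts: [1, 1, 0, 1, 0, 0, 1, 1, 1, 0]

Sorted: [0, 1, 3, 6, 7, 8]


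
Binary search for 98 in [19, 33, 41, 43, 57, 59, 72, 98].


Step 1: lo=0, hi=7, mid=3, val=43
Step 2: lo=4, hi=7, mid=5, val=59
Step 3: lo=6, hi=7, mid=6, val=72
Step 4: lo=7, hi=7, mid=7, val=98

Found at index 7


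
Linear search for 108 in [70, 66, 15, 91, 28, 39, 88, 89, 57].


i=0: 70!=108
i=1: 66!=108
i=2: 15!=108
i=3: 91!=108
i=4: 28!=108
i=5: 39!=108
i=6: 88!=108
i=7: 89!=108
i=8: 57!=108

Not found, 9 comps


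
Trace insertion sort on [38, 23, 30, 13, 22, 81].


Initial: [38, 23, 30, 13, 22, 81]
Insert 23: [23, 38, 30, 13, 22, 81]
Insert 30: [23, 30, 38, 13, 22, 81]
Insert 13: [13, 23, 30, 38, 22, 81]
Insert 22: [13, 22, 23, 30, 38, 81]
Insert 81: [13, 22, 23, 30, 38, 81]

Sorted: [13, 22, 23, 30, 38, 81]


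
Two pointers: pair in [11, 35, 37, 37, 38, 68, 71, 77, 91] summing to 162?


lo=0(11)+hi=8(91)=102
lo=1(35)+hi=8(91)=126
lo=2(37)+hi=8(91)=128
lo=3(37)+hi=8(91)=128
lo=4(38)+hi=8(91)=129
lo=5(68)+hi=8(91)=159
lo=6(71)+hi=8(91)=162

Yes: 71+91=162


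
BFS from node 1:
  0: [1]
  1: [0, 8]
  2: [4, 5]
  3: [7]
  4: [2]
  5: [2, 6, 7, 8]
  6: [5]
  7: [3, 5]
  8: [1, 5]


Visit 1, enqueue [0, 8]
Visit 0, enqueue []
Visit 8, enqueue [5]
Visit 5, enqueue [2, 6, 7]
Visit 2, enqueue [4]
Visit 6, enqueue []
Visit 7, enqueue [3]
Visit 4, enqueue []
Visit 3, enqueue []

BFS order: [1, 0, 8, 5, 2, 6, 7, 4, 3]


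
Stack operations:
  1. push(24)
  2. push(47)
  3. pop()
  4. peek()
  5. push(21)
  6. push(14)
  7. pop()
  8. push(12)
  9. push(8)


push(24) -> [24]
push(47) -> [24, 47]
pop()->47, [24]
peek()->24
push(21) -> [24, 21]
push(14) -> [24, 21, 14]
pop()->14, [24, 21]
push(12) -> [24, 21, 12]
push(8) -> [24, 21, 12, 8]

Final stack: [24, 21, 12, 8]


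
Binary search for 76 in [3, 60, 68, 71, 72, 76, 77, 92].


Step 1: lo=0, hi=7, mid=3, val=71
Step 2: lo=4, hi=7, mid=5, val=76

Found at index 5


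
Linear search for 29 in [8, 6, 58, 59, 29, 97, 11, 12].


i=0: 8!=29
i=1: 6!=29
i=2: 58!=29
i=3: 59!=29
i=4: 29==29 found!

Found at 4, 5 comps


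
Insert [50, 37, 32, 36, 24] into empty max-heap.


Insert 50: [50]
Insert 37: [50, 37]
Insert 32: [50, 37, 32]
Insert 36: [50, 37, 32, 36]
Insert 24: [50, 37, 32, 36, 24]

Final heap: [50, 37, 32, 36, 24]


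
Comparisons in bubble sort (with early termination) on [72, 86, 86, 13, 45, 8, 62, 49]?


Algorithm: bubble sort (with early termination)
Input: [72, 86, 86, 13, 45, 8, 62, 49]
Sorted: [8, 13, 45, 49, 62, 72, 86, 86]

27


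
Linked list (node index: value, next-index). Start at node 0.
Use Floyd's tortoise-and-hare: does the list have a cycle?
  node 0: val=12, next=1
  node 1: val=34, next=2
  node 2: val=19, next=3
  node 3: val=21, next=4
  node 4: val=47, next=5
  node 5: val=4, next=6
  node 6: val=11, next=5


Floyd's tortoise (slow, +1) and hare (fast, +2):
  init: slow=0, fast=0
  step 1: slow=1, fast=2
  step 2: slow=2, fast=4
  step 3: slow=3, fast=6
  step 4: slow=4, fast=6
  step 5: slow=5, fast=6
  step 6: slow=6, fast=6
  slow == fast at node 6: cycle detected

Cycle: yes


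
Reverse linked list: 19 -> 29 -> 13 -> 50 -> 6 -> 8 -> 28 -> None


Step 1: curr=19, set curr.next=prev(None) | reversed so far: 19
Step 2: curr=29, set curr.next=prev(19) | reversed so far: 29 -> 19
Step 3: curr=13, set curr.next=prev(29) | reversed so far: 13 -> 29 -> 19
Step 4: curr=50, set curr.next=prev(13) | reversed so far: 50 -> 13 -> 29 -> 19
Step 5: curr=6, set curr.next=prev(50) | reversed so far: 6 -> 50 -> 13 -> 29 -> 19
Step 6: curr=8, set curr.next=prev(6) | reversed so far: 8 -> 6 -> 50 -> 13 -> 29 -> 19
Step 7: curr=28, set curr.next=prev(8) | reversed so far: 28 -> 8 -> 6 -> 50 -> 13 -> 29 -> 19

28 -> 8 -> 6 -> 50 -> 13 -> 29 -> 19 -> None


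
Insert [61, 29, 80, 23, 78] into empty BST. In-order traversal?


Insert 61: root
Insert 29: L from 61
Insert 80: R from 61
Insert 23: L from 61 -> L from 29
Insert 78: R from 61 -> L from 80

In-order: [23, 29, 61, 78, 80]


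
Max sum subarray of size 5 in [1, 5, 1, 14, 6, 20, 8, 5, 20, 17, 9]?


[0:5]: 27
[1:6]: 46
[2:7]: 49
[3:8]: 53
[4:9]: 59
[5:10]: 70
[6:11]: 59

Max: 70 at [5:10]


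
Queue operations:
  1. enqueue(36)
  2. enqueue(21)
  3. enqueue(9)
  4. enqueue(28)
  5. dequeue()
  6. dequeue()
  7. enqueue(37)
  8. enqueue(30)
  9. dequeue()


enqueue(36) -> [36]
enqueue(21) -> [36, 21]
enqueue(9) -> [36, 21, 9]
enqueue(28) -> [36, 21, 9, 28]
dequeue()->36, [21, 9, 28]
dequeue()->21, [9, 28]
enqueue(37) -> [9, 28, 37]
enqueue(30) -> [9, 28, 37, 30]
dequeue()->9, [28, 37, 30]

Final queue: [28, 37, 30]


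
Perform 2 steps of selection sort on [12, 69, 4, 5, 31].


Initial: [12, 69, 4, 5, 31]
Step 1: min=4 at 2
  Swap: [4, 69, 12, 5, 31]
Step 2: min=5 at 3
  Swap: [4, 5, 12, 69, 31]

After 2 steps: [4, 5, 12, 69, 31]


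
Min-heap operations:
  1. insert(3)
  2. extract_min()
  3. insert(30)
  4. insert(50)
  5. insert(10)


insert(3) -> [3]
extract_min()->3, []
insert(30) -> [30]
insert(50) -> [30, 50]
insert(10) -> [10, 50, 30]

Final heap: [10, 50, 30]


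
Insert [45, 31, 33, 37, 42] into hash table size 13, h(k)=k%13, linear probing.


Insert 45: h=6 -> slot 6
Insert 31: h=5 -> slot 5
Insert 33: h=7 -> slot 7
Insert 37: h=11 -> slot 11
Insert 42: h=3 -> slot 3

Table: [None, None, None, 42, None, 31, 45, 33, None, None, None, 37, None]


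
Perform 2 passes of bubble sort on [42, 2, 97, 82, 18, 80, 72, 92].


Initial: [42, 2, 97, 82, 18, 80, 72, 92]
Pass 1: [2, 42, 82, 18, 80, 72, 92, 97] (6 swaps)
Pass 2: [2, 42, 18, 80, 72, 82, 92, 97] (3 swaps)

After 2 passes: [2, 42, 18, 80, 72, 82, 92, 97]


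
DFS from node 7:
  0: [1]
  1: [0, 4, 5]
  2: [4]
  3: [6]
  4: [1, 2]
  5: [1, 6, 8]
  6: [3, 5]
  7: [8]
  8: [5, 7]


Visit 7, push [8]
Visit 8, push [5]
Visit 5, push [6, 1]
Visit 1, push [4, 0]
Visit 0, push []
Visit 4, push [2]
Visit 2, push []
Visit 6, push [3]
Visit 3, push []

DFS order: [7, 8, 5, 1, 0, 4, 2, 6, 3]


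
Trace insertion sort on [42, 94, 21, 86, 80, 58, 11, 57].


Initial: [42, 94, 21, 86, 80, 58, 11, 57]
Insert 94: [42, 94, 21, 86, 80, 58, 11, 57]
Insert 21: [21, 42, 94, 86, 80, 58, 11, 57]
Insert 86: [21, 42, 86, 94, 80, 58, 11, 57]
Insert 80: [21, 42, 80, 86, 94, 58, 11, 57]
Insert 58: [21, 42, 58, 80, 86, 94, 11, 57]
Insert 11: [11, 21, 42, 58, 80, 86, 94, 57]
Insert 57: [11, 21, 42, 57, 58, 80, 86, 94]

Sorted: [11, 21, 42, 57, 58, 80, 86, 94]


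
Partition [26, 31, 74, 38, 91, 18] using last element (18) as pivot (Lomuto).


Pivot: 18
Place pivot at 0: [18, 31, 74, 38, 91, 26]

Partitioned: [18, 31, 74, 38, 91, 26]


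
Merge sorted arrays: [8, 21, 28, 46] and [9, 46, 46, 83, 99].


Take 8 from A
Take 9 from B
Take 21 from A
Take 28 from A
Take 46 from A

Merged: [8, 9, 21, 28, 46, 46, 46, 83, 99]


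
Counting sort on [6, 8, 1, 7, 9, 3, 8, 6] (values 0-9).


Input: [6, 8, 1, 7, 9, 3, 8, 6]
Counts: [0, 1, 0, 1, 0, 0, 2, 1, 2, 1]

Sorted: [1, 3, 6, 6, 7, 8, 8, 9]


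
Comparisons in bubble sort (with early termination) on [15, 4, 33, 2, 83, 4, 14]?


Algorithm: bubble sort (with early termination)
Input: [15, 4, 33, 2, 83, 4, 14]
Sorted: [2, 4, 4, 14, 15, 33, 83]

18


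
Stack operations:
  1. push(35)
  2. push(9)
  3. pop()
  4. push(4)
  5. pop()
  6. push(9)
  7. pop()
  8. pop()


push(35) -> [35]
push(9) -> [35, 9]
pop()->9, [35]
push(4) -> [35, 4]
pop()->4, [35]
push(9) -> [35, 9]
pop()->9, [35]
pop()->35, []

Final stack: []


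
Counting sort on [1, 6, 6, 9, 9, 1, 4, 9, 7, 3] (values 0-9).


Input: [1, 6, 6, 9, 9, 1, 4, 9, 7, 3]
Counts: [0, 2, 0, 1, 1, 0, 2, 1, 0, 3]

Sorted: [1, 1, 3, 4, 6, 6, 7, 9, 9, 9]


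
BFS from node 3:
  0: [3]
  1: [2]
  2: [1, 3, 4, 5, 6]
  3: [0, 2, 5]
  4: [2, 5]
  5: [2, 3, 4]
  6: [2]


Visit 3, enqueue [0, 2, 5]
Visit 0, enqueue []
Visit 2, enqueue [1, 4, 6]
Visit 5, enqueue []
Visit 1, enqueue []
Visit 4, enqueue []
Visit 6, enqueue []

BFS order: [3, 0, 2, 5, 1, 4, 6]


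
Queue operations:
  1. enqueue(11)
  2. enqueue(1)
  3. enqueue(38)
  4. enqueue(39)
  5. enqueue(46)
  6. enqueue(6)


enqueue(11) -> [11]
enqueue(1) -> [11, 1]
enqueue(38) -> [11, 1, 38]
enqueue(39) -> [11, 1, 38, 39]
enqueue(46) -> [11, 1, 38, 39, 46]
enqueue(6) -> [11, 1, 38, 39, 46, 6]

Final queue: [11, 1, 38, 39, 46, 6]


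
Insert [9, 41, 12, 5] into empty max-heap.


Insert 9: [9]
Insert 41: [41, 9]
Insert 12: [41, 9, 12]
Insert 5: [41, 9, 12, 5]

Final heap: [41, 9, 12, 5]


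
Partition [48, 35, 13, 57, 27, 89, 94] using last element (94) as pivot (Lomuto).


Pivot: 94
  48 <= 94: advance i (no swap)
  35 <= 94: advance i (no swap)
  13 <= 94: advance i (no swap)
  57 <= 94: advance i (no swap)
  27 <= 94: advance i (no swap)
  89 <= 94: advance i (no swap)
Place pivot at 6: [48, 35, 13, 57, 27, 89, 94]

Partitioned: [48, 35, 13, 57, 27, 89, 94]


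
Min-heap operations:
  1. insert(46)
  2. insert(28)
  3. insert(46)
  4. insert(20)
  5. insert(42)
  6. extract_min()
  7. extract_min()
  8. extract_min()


insert(46) -> [46]
insert(28) -> [28, 46]
insert(46) -> [28, 46, 46]
insert(20) -> [20, 28, 46, 46]
insert(42) -> [20, 28, 46, 46, 42]
extract_min()->20, [28, 42, 46, 46]
extract_min()->28, [42, 46, 46]
extract_min()->42, [46, 46]

Final heap: [46, 46]


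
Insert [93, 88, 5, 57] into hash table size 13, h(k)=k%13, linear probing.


Insert 93: h=2 -> slot 2
Insert 88: h=10 -> slot 10
Insert 5: h=5 -> slot 5
Insert 57: h=5, 1 probes -> slot 6

Table: [None, None, 93, None, None, 5, 57, None, None, None, 88, None, None]


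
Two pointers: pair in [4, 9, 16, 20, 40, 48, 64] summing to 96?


lo=0(4)+hi=6(64)=68
lo=1(9)+hi=6(64)=73
lo=2(16)+hi=6(64)=80
lo=3(20)+hi=6(64)=84
lo=4(40)+hi=6(64)=104
lo=4(40)+hi=5(48)=88

No pair found


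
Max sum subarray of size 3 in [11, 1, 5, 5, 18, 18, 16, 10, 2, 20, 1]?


[0:3]: 17
[1:4]: 11
[2:5]: 28
[3:6]: 41
[4:7]: 52
[5:8]: 44
[6:9]: 28
[7:10]: 32
[8:11]: 23

Max: 52 at [4:7]


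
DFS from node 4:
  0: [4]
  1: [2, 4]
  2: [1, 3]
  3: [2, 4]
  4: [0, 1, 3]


Visit 4, push [3, 1, 0]
Visit 0, push []
Visit 1, push [2]
Visit 2, push [3]
Visit 3, push []

DFS order: [4, 0, 1, 2, 3]


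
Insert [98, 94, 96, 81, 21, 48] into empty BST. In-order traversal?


Insert 98: root
Insert 94: L from 98
Insert 96: L from 98 -> R from 94
Insert 81: L from 98 -> L from 94
Insert 21: L from 98 -> L from 94 -> L from 81
Insert 48: L from 98 -> L from 94 -> L from 81 -> R from 21

In-order: [21, 48, 81, 94, 96, 98]


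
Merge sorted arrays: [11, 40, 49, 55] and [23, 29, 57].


Take 11 from A
Take 23 from B
Take 29 from B
Take 40 from A
Take 49 from A
Take 55 from A

Merged: [11, 23, 29, 40, 49, 55, 57]


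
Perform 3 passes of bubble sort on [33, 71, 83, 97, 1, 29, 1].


Initial: [33, 71, 83, 97, 1, 29, 1]
Pass 1: [33, 71, 83, 1, 29, 1, 97] (3 swaps)
Pass 2: [33, 71, 1, 29, 1, 83, 97] (3 swaps)
Pass 3: [33, 1, 29, 1, 71, 83, 97] (3 swaps)

After 3 passes: [33, 1, 29, 1, 71, 83, 97]


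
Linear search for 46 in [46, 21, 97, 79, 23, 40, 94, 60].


i=0: 46==46 found!

Found at 0, 1 comps


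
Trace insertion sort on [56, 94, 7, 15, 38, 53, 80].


Initial: [56, 94, 7, 15, 38, 53, 80]
Insert 94: [56, 94, 7, 15, 38, 53, 80]
Insert 7: [7, 56, 94, 15, 38, 53, 80]
Insert 15: [7, 15, 56, 94, 38, 53, 80]
Insert 38: [7, 15, 38, 56, 94, 53, 80]
Insert 53: [7, 15, 38, 53, 56, 94, 80]
Insert 80: [7, 15, 38, 53, 56, 80, 94]

Sorted: [7, 15, 38, 53, 56, 80, 94]


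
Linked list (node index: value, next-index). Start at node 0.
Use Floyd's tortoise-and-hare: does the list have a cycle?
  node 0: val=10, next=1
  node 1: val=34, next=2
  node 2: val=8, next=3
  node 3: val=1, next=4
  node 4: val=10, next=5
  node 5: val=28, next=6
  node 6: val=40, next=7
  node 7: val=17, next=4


Floyd's tortoise (slow, +1) and hare (fast, +2):
  init: slow=0, fast=0
  step 1: slow=1, fast=2
  step 2: slow=2, fast=4
  step 3: slow=3, fast=6
  step 4: slow=4, fast=4
  slow == fast at node 4: cycle detected

Cycle: yes


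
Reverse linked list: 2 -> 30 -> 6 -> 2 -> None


Step 1: curr=2, set curr.next=prev(None) | reversed so far: 2
Step 2: curr=30, set curr.next=prev(2) | reversed so far: 30 -> 2
Step 3: curr=6, set curr.next=prev(30) | reversed so far: 6 -> 30 -> 2
Step 4: curr=2, set curr.next=prev(6) | reversed so far: 2 -> 6 -> 30 -> 2

2 -> 6 -> 30 -> 2 -> None


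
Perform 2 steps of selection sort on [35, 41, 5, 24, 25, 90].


Initial: [35, 41, 5, 24, 25, 90]
Step 1: min=5 at 2
  Swap: [5, 41, 35, 24, 25, 90]
Step 2: min=24 at 3
  Swap: [5, 24, 35, 41, 25, 90]

After 2 steps: [5, 24, 35, 41, 25, 90]


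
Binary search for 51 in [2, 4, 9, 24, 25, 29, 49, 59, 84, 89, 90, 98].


Step 1: lo=0, hi=11, mid=5, val=29
Step 2: lo=6, hi=11, mid=8, val=84
Step 3: lo=6, hi=7, mid=6, val=49
Step 4: lo=7, hi=7, mid=7, val=59

Not found


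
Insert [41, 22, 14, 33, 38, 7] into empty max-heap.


Insert 41: [41]
Insert 22: [41, 22]
Insert 14: [41, 22, 14]
Insert 33: [41, 33, 14, 22]
Insert 38: [41, 38, 14, 22, 33]
Insert 7: [41, 38, 14, 22, 33, 7]

Final heap: [41, 38, 14, 22, 33, 7]


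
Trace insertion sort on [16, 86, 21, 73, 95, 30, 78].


Initial: [16, 86, 21, 73, 95, 30, 78]
Insert 86: [16, 86, 21, 73, 95, 30, 78]
Insert 21: [16, 21, 86, 73, 95, 30, 78]
Insert 73: [16, 21, 73, 86, 95, 30, 78]
Insert 95: [16, 21, 73, 86, 95, 30, 78]
Insert 30: [16, 21, 30, 73, 86, 95, 78]
Insert 78: [16, 21, 30, 73, 78, 86, 95]

Sorted: [16, 21, 30, 73, 78, 86, 95]


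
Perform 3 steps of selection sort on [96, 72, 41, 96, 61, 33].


Initial: [96, 72, 41, 96, 61, 33]
Step 1: min=33 at 5
  Swap: [33, 72, 41, 96, 61, 96]
Step 2: min=41 at 2
  Swap: [33, 41, 72, 96, 61, 96]
Step 3: min=61 at 4
  Swap: [33, 41, 61, 96, 72, 96]

After 3 steps: [33, 41, 61, 96, 72, 96]


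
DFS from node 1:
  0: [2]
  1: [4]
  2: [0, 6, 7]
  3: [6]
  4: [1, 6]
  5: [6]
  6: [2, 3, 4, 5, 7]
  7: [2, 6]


Visit 1, push [4]
Visit 4, push [6]
Visit 6, push [7, 5, 3, 2]
Visit 2, push [7, 0]
Visit 0, push []
Visit 7, push []
Visit 3, push []
Visit 5, push []

DFS order: [1, 4, 6, 2, 0, 7, 3, 5]


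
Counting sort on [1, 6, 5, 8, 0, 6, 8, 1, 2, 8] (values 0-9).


Input: [1, 6, 5, 8, 0, 6, 8, 1, 2, 8]
Counts: [1, 2, 1, 0, 0, 1, 2, 0, 3, 0]

Sorted: [0, 1, 1, 2, 5, 6, 6, 8, 8, 8]


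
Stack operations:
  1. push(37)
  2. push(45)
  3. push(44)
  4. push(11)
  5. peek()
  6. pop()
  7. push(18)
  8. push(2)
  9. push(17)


push(37) -> [37]
push(45) -> [37, 45]
push(44) -> [37, 45, 44]
push(11) -> [37, 45, 44, 11]
peek()->11
pop()->11, [37, 45, 44]
push(18) -> [37, 45, 44, 18]
push(2) -> [37, 45, 44, 18, 2]
push(17) -> [37, 45, 44, 18, 2, 17]

Final stack: [37, 45, 44, 18, 2, 17]


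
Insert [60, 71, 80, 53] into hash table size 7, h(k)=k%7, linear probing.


Insert 60: h=4 -> slot 4
Insert 71: h=1 -> slot 1
Insert 80: h=3 -> slot 3
Insert 53: h=4, 1 probes -> slot 5

Table: [None, 71, None, 80, 60, 53, None]


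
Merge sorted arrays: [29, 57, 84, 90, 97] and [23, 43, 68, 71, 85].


Take 23 from B
Take 29 from A
Take 43 from B
Take 57 from A
Take 68 from B
Take 71 from B
Take 84 from A
Take 85 from B

Merged: [23, 29, 43, 57, 68, 71, 84, 85, 90, 97]


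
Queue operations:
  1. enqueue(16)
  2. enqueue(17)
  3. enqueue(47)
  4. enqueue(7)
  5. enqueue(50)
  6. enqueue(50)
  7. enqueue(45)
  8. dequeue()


enqueue(16) -> [16]
enqueue(17) -> [16, 17]
enqueue(47) -> [16, 17, 47]
enqueue(7) -> [16, 17, 47, 7]
enqueue(50) -> [16, 17, 47, 7, 50]
enqueue(50) -> [16, 17, 47, 7, 50, 50]
enqueue(45) -> [16, 17, 47, 7, 50, 50, 45]
dequeue()->16, [17, 47, 7, 50, 50, 45]

Final queue: [17, 47, 7, 50, 50, 45]


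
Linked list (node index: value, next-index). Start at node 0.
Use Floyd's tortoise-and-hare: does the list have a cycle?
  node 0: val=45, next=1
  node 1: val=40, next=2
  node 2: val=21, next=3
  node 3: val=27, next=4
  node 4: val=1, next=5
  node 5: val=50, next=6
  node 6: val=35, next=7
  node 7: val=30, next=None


Floyd's tortoise (slow, +1) and hare (fast, +2):
  init: slow=0, fast=0
  step 1: slow=1, fast=2
  step 2: slow=2, fast=4
  step 3: slow=3, fast=6
  step 4: fast 6->7->None, no cycle

Cycle: no


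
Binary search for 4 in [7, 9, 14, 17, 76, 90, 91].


Step 1: lo=0, hi=6, mid=3, val=17
Step 2: lo=0, hi=2, mid=1, val=9
Step 3: lo=0, hi=0, mid=0, val=7

Not found


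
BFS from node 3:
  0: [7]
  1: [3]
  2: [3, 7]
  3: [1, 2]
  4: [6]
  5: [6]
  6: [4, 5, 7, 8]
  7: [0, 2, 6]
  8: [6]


Visit 3, enqueue [1, 2]
Visit 1, enqueue []
Visit 2, enqueue [7]
Visit 7, enqueue [0, 6]
Visit 0, enqueue []
Visit 6, enqueue [4, 5, 8]
Visit 4, enqueue []
Visit 5, enqueue []
Visit 8, enqueue []

BFS order: [3, 1, 2, 7, 0, 6, 4, 5, 8]


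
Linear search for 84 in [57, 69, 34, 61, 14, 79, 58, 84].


i=0: 57!=84
i=1: 69!=84
i=2: 34!=84
i=3: 61!=84
i=4: 14!=84
i=5: 79!=84
i=6: 58!=84
i=7: 84==84 found!

Found at 7, 8 comps


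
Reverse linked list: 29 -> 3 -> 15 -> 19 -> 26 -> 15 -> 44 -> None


Step 1: curr=29, set curr.next=prev(None) | reversed so far: 29
Step 2: curr=3, set curr.next=prev(29) | reversed so far: 3 -> 29
Step 3: curr=15, set curr.next=prev(3) | reversed so far: 15 -> 3 -> 29
Step 4: curr=19, set curr.next=prev(15) | reversed so far: 19 -> 15 -> 3 -> 29
Step 5: curr=26, set curr.next=prev(19) | reversed so far: 26 -> 19 -> 15 -> 3 -> 29
Step 6: curr=15, set curr.next=prev(26) | reversed so far: 15 -> 26 -> 19 -> 15 -> 3 -> 29
Step 7: curr=44, set curr.next=prev(15) | reversed so far: 44 -> 15 -> 26 -> 19 -> 15 -> 3 -> 29

44 -> 15 -> 26 -> 19 -> 15 -> 3 -> 29 -> None


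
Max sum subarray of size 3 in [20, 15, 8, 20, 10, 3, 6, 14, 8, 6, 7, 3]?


[0:3]: 43
[1:4]: 43
[2:5]: 38
[3:6]: 33
[4:7]: 19
[5:8]: 23
[6:9]: 28
[7:10]: 28
[8:11]: 21
[9:12]: 16

Max: 43 at [0:3]


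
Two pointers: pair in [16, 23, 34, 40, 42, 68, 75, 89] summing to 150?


lo=0(16)+hi=7(89)=105
lo=1(23)+hi=7(89)=112
lo=2(34)+hi=7(89)=123
lo=3(40)+hi=7(89)=129
lo=4(42)+hi=7(89)=131
lo=5(68)+hi=7(89)=157
lo=5(68)+hi=6(75)=143

No pair found


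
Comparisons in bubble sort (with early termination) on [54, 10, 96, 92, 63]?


Algorithm: bubble sort (with early termination)
Input: [54, 10, 96, 92, 63]
Sorted: [10, 54, 63, 92, 96]

9


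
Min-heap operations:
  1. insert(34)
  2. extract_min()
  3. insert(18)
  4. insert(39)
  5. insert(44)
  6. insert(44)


insert(34) -> [34]
extract_min()->34, []
insert(18) -> [18]
insert(39) -> [18, 39]
insert(44) -> [18, 39, 44]
insert(44) -> [18, 39, 44, 44]

Final heap: [18, 39, 44, 44]


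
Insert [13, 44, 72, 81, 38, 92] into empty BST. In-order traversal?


Insert 13: root
Insert 44: R from 13
Insert 72: R from 13 -> R from 44
Insert 81: R from 13 -> R from 44 -> R from 72
Insert 38: R from 13 -> L from 44
Insert 92: R from 13 -> R from 44 -> R from 72 -> R from 81

In-order: [13, 38, 44, 72, 81, 92]


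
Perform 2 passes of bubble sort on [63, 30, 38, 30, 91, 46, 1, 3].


Initial: [63, 30, 38, 30, 91, 46, 1, 3]
Pass 1: [30, 38, 30, 63, 46, 1, 3, 91] (6 swaps)
Pass 2: [30, 30, 38, 46, 1, 3, 63, 91] (4 swaps)

After 2 passes: [30, 30, 38, 46, 1, 3, 63, 91]


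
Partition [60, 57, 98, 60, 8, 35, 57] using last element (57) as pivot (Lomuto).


Pivot: 57
  57 <= 57: swap -> [57, 60, 98, 60, 8, 35, 57]
  8 <= 57: swap -> [57, 8, 98, 60, 60, 35, 57]
  35 <= 57: swap -> [57, 8, 35, 60, 60, 98, 57]
Place pivot at 3: [57, 8, 35, 57, 60, 98, 60]

Partitioned: [57, 8, 35, 57, 60, 98, 60]


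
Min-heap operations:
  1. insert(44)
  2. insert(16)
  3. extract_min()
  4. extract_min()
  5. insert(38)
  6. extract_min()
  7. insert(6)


insert(44) -> [44]
insert(16) -> [16, 44]
extract_min()->16, [44]
extract_min()->44, []
insert(38) -> [38]
extract_min()->38, []
insert(6) -> [6]

Final heap: [6]


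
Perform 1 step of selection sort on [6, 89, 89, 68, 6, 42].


Initial: [6, 89, 89, 68, 6, 42]
Step 1: min=6 at 0
  Swap: [6, 89, 89, 68, 6, 42]

After 1 step: [6, 89, 89, 68, 6, 42]


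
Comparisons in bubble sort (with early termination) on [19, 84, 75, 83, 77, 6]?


Algorithm: bubble sort (with early termination)
Input: [19, 84, 75, 83, 77, 6]
Sorted: [6, 19, 75, 77, 83, 84]

15


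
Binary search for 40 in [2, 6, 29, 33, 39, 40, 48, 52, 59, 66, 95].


Step 1: lo=0, hi=10, mid=5, val=40

Found at index 5


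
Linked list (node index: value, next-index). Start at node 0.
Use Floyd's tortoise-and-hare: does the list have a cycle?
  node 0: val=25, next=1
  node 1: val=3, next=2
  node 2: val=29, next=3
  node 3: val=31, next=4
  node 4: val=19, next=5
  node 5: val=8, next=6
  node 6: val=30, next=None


Floyd's tortoise (slow, +1) and hare (fast, +2):
  init: slow=0, fast=0
  step 1: slow=1, fast=2
  step 2: slow=2, fast=4
  step 3: slow=3, fast=6
  step 4: fast -> None, no cycle

Cycle: no


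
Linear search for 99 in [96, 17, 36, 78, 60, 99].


i=0: 96!=99
i=1: 17!=99
i=2: 36!=99
i=3: 78!=99
i=4: 60!=99
i=5: 99==99 found!

Found at 5, 6 comps


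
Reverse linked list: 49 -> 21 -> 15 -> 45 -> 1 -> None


Step 1: curr=49, set curr.next=prev(None) | reversed so far: 49
Step 2: curr=21, set curr.next=prev(49) | reversed so far: 21 -> 49
Step 3: curr=15, set curr.next=prev(21) | reversed so far: 15 -> 21 -> 49
Step 4: curr=45, set curr.next=prev(15) | reversed so far: 45 -> 15 -> 21 -> 49
Step 5: curr=1, set curr.next=prev(45) | reversed so far: 1 -> 45 -> 15 -> 21 -> 49

1 -> 45 -> 15 -> 21 -> 49 -> None


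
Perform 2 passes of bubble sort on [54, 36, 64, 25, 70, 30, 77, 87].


Initial: [54, 36, 64, 25, 70, 30, 77, 87]
Pass 1: [36, 54, 25, 64, 30, 70, 77, 87] (3 swaps)
Pass 2: [36, 25, 54, 30, 64, 70, 77, 87] (2 swaps)

After 2 passes: [36, 25, 54, 30, 64, 70, 77, 87]


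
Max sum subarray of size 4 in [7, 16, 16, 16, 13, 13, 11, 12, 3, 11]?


[0:4]: 55
[1:5]: 61
[2:6]: 58
[3:7]: 53
[4:8]: 49
[5:9]: 39
[6:10]: 37

Max: 61 at [1:5]


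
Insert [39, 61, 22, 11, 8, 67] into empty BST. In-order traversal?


Insert 39: root
Insert 61: R from 39
Insert 22: L from 39
Insert 11: L from 39 -> L from 22
Insert 8: L from 39 -> L from 22 -> L from 11
Insert 67: R from 39 -> R from 61

In-order: [8, 11, 22, 39, 61, 67]


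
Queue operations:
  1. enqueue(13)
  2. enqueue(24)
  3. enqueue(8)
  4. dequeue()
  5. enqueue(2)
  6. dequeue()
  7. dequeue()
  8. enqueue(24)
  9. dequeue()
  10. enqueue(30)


enqueue(13) -> [13]
enqueue(24) -> [13, 24]
enqueue(8) -> [13, 24, 8]
dequeue()->13, [24, 8]
enqueue(2) -> [24, 8, 2]
dequeue()->24, [8, 2]
dequeue()->8, [2]
enqueue(24) -> [2, 24]
dequeue()->2, [24]
enqueue(30) -> [24, 30]

Final queue: [24, 30]


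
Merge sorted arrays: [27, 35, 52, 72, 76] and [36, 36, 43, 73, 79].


Take 27 from A
Take 35 from A
Take 36 from B
Take 36 from B
Take 43 from B
Take 52 from A
Take 72 from A
Take 73 from B
Take 76 from A

Merged: [27, 35, 36, 36, 43, 52, 72, 73, 76, 79]


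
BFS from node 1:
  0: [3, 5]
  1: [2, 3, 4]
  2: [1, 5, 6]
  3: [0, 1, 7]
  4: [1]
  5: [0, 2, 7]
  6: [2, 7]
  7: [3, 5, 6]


Visit 1, enqueue [2, 3, 4]
Visit 2, enqueue [5, 6]
Visit 3, enqueue [0, 7]
Visit 4, enqueue []
Visit 5, enqueue []
Visit 6, enqueue []
Visit 0, enqueue []
Visit 7, enqueue []

BFS order: [1, 2, 3, 4, 5, 6, 0, 7]


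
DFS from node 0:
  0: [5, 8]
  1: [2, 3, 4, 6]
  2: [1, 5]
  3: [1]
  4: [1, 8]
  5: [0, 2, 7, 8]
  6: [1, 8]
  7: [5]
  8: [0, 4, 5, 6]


Visit 0, push [8, 5]
Visit 5, push [8, 7, 2]
Visit 2, push [1]
Visit 1, push [6, 4, 3]
Visit 3, push []
Visit 4, push [8]
Visit 8, push [6]
Visit 6, push []
Visit 7, push []

DFS order: [0, 5, 2, 1, 3, 4, 8, 6, 7]


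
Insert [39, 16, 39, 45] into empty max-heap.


Insert 39: [39]
Insert 16: [39, 16]
Insert 39: [39, 16, 39]
Insert 45: [45, 39, 39, 16]

Final heap: [45, 39, 39, 16]


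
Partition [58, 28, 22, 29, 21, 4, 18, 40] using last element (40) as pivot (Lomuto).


Pivot: 40
  28 <= 40: swap -> [28, 58, 22, 29, 21, 4, 18, 40]
  22 <= 40: swap -> [28, 22, 58, 29, 21, 4, 18, 40]
  29 <= 40: swap -> [28, 22, 29, 58, 21, 4, 18, 40]
  21 <= 40: swap -> [28, 22, 29, 21, 58, 4, 18, 40]
  4 <= 40: swap -> [28, 22, 29, 21, 4, 58, 18, 40]
  18 <= 40: swap -> [28, 22, 29, 21, 4, 18, 58, 40]
Place pivot at 6: [28, 22, 29, 21, 4, 18, 40, 58]

Partitioned: [28, 22, 29, 21, 4, 18, 40, 58]


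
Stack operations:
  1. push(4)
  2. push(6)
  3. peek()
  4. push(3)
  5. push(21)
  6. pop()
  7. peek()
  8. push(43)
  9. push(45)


push(4) -> [4]
push(6) -> [4, 6]
peek()->6
push(3) -> [4, 6, 3]
push(21) -> [4, 6, 3, 21]
pop()->21, [4, 6, 3]
peek()->3
push(43) -> [4, 6, 3, 43]
push(45) -> [4, 6, 3, 43, 45]

Final stack: [4, 6, 3, 43, 45]


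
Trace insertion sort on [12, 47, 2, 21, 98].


Initial: [12, 47, 2, 21, 98]
Insert 47: [12, 47, 2, 21, 98]
Insert 2: [2, 12, 47, 21, 98]
Insert 21: [2, 12, 21, 47, 98]
Insert 98: [2, 12, 21, 47, 98]

Sorted: [2, 12, 21, 47, 98]


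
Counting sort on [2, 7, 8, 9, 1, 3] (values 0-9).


Input: [2, 7, 8, 9, 1, 3]
Counts: [0, 1, 1, 1, 0, 0, 0, 1, 1, 1]

Sorted: [1, 2, 3, 7, 8, 9]


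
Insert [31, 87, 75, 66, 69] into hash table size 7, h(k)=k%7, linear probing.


Insert 31: h=3 -> slot 3
Insert 87: h=3, 1 probes -> slot 4
Insert 75: h=5 -> slot 5
Insert 66: h=3, 3 probes -> slot 6
Insert 69: h=6, 1 probes -> slot 0

Table: [69, None, None, 31, 87, 75, 66]


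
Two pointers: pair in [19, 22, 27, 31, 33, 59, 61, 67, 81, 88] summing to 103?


lo=0(19)+hi=9(88)=107
lo=0(19)+hi=8(81)=100
lo=1(22)+hi=8(81)=103

Yes: 22+81=103


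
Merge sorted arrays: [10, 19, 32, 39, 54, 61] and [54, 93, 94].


Take 10 from A
Take 19 from A
Take 32 from A
Take 39 from A
Take 54 from A
Take 54 from B
Take 61 from A

Merged: [10, 19, 32, 39, 54, 54, 61, 93, 94]


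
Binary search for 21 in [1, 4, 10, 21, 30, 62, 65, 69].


Step 1: lo=0, hi=7, mid=3, val=21

Found at index 3


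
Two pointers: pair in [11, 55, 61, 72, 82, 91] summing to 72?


lo=0(11)+hi=5(91)=102
lo=0(11)+hi=4(82)=93
lo=0(11)+hi=3(72)=83
lo=0(11)+hi=2(61)=72

Yes: 11+61=72


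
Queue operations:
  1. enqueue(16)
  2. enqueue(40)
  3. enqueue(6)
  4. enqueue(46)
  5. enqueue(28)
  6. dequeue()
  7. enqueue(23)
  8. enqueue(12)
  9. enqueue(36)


enqueue(16) -> [16]
enqueue(40) -> [16, 40]
enqueue(6) -> [16, 40, 6]
enqueue(46) -> [16, 40, 6, 46]
enqueue(28) -> [16, 40, 6, 46, 28]
dequeue()->16, [40, 6, 46, 28]
enqueue(23) -> [40, 6, 46, 28, 23]
enqueue(12) -> [40, 6, 46, 28, 23, 12]
enqueue(36) -> [40, 6, 46, 28, 23, 12, 36]

Final queue: [40, 6, 46, 28, 23, 12, 36]


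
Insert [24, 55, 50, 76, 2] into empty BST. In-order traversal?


Insert 24: root
Insert 55: R from 24
Insert 50: R from 24 -> L from 55
Insert 76: R from 24 -> R from 55
Insert 2: L from 24

In-order: [2, 24, 50, 55, 76]


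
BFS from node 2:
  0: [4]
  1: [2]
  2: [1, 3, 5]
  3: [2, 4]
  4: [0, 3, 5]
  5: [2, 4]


Visit 2, enqueue [1, 3, 5]
Visit 1, enqueue []
Visit 3, enqueue [4]
Visit 5, enqueue []
Visit 4, enqueue [0]
Visit 0, enqueue []

BFS order: [2, 1, 3, 5, 4, 0]


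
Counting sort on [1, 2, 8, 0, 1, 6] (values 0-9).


Input: [1, 2, 8, 0, 1, 6]
Counts: [1, 2, 1, 0, 0, 0, 1, 0, 1, 0]

Sorted: [0, 1, 1, 2, 6, 8]


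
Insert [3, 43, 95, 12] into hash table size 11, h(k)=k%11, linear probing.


Insert 3: h=3 -> slot 3
Insert 43: h=10 -> slot 10
Insert 95: h=7 -> slot 7
Insert 12: h=1 -> slot 1

Table: [None, 12, None, 3, None, None, None, 95, None, None, 43]


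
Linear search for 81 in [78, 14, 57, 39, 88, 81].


i=0: 78!=81
i=1: 14!=81
i=2: 57!=81
i=3: 39!=81
i=4: 88!=81
i=5: 81==81 found!

Found at 5, 6 comps


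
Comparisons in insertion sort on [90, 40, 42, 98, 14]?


Algorithm: insertion sort
Input: [90, 40, 42, 98, 14]
Sorted: [14, 40, 42, 90, 98]

8


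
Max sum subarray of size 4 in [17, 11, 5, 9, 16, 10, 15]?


[0:4]: 42
[1:5]: 41
[2:6]: 40
[3:7]: 50

Max: 50 at [3:7]


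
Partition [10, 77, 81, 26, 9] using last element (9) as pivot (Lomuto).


Pivot: 9
Place pivot at 0: [9, 77, 81, 26, 10]

Partitioned: [9, 77, 81, 26, 10]


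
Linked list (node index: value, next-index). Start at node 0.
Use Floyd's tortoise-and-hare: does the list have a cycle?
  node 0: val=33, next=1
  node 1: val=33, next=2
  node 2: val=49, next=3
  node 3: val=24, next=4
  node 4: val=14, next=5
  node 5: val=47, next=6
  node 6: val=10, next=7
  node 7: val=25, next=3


Floyd's tortoise (slow, +1) and hare (fast, +2):
  init: slow=0, fast=0
  step 1: slow=1, fast=2
  step 2: slow=2, fast=4
  step 3: slow=3, fast=6
  step 4: slow=4, fast=3
  step 5: slow=5, fast=5
  slow == fast at node 5: cycle detected

Cycle: yes


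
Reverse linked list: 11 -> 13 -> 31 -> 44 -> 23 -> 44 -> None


Step 1: curr=11, set curr.next=prev(None) | reversed so far: 11
Step 2: curr=13, set curr.next=prev(11) | reversed so far: 13 -> 11
Step 3: curr=31, set curr.next=prev(13) | reversed so far: 31 -> 13 -> 11
Step 4: curr=44, set curr.next=prev(31) | reversed so far: 44 -> 31 -> 13 -> 11
Step 5: curr=23, set curr.next=prev(44) | reversed so far: 23 -> 44 -> 31 -> 13 -> 11
Step 6: curr=44, set curr.next=prev(23) | reversed so far: 44 -> 23 -> 44 -> 31 -> 13 -> 11

44 -> 23 -> 44 -> 31 -> 13 -> 11 -> None
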